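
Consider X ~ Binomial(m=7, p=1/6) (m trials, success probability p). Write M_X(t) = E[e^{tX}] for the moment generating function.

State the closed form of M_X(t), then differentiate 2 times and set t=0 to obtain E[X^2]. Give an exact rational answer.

E[X^2] = M′′(0) = 7/3

M_X(t) = (e^(t)/6 + 5/6)^7
M′(t) = 7*e^(7*t)/279936 + 35*e^(6*t)/46656 + 875*e^(5*t)/93312 + 4375*e^(4*t)/69984 + 21875*e^(3*t)/93312 + 21875*e^(2*t)/46656 + 109375*e^(t)/279936
M′′(t) = 49*e^(7*t)/279936 + 35*e^(6*t)/7776 + 4375*e^(5*t)/93312 + 4375*e^(4*t)/17496 + 21875*e^(3*t)/31104 + 21875*e^(2*t)/23328 + 109375*e^(t)/279936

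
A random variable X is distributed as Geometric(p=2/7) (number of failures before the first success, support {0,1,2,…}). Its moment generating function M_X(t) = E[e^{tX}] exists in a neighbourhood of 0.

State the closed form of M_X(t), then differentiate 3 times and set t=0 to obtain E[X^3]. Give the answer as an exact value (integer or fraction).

E[X^3] = d^3M/dt^3 |_{t=0} = 535/4

M_X(t) = 2/(7*(1 - 5*e^(t)/7))
dM/dt = 10*e^(t)/(25*e^(2*t) - 70*e^(t) + 49)
d^2M/dt^2 = (-50*e^(2*t) - 70*e^(t))/(125*e^(3*t) - 525*e^(2*t) + 735*e^(t) - 343)
d^3M/dt^3 = (250*e^(3*t) + 1400*e^(2*t) + 490*e^(t))/(625*e^(4*t) - 3500*e^(3*t) + 7350*e^(2*t) - 6860*e^(t) + 2401)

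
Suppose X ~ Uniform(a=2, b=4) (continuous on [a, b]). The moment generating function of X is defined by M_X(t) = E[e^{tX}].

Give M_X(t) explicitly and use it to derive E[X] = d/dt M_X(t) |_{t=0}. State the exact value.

E[X] = dM/dt |_{t=0} = 3

M_X(t) = (e^(4*t) - e^(2*t))/(2*t)
dM/dt = (4*t*e^(4*t) - 2*t*e^(2*t) - e^(4*t) + e^(2*t))/(2*t^2)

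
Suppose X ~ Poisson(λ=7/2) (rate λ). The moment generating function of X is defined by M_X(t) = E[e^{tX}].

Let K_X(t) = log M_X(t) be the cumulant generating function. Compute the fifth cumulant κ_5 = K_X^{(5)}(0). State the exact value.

κ_5 = D^5[K](0) = 7/2

M_X(t) = e^(7*e^(t)/2 - 7/2)
K_X(t) = log M_X(t) = 7*e^(t)/2 - 7/2
D^5[K](t) = 7*e^(t)/2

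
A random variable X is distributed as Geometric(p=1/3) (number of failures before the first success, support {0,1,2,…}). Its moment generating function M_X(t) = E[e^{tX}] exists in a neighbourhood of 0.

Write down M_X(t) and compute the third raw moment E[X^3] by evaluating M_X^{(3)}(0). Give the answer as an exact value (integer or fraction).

M_X(t) = 1/(3*(1 - 2*e^(t)/3))
D^3[M](t) = (8*e^(3*t) + 48*e^(2*t) + 18*e^(t))/(16*e^(4*t) - 96*e^(3*t) + 216*e^(2*t) - 216*e^(t) + 81)

E[X^3] = D^3[M](0) = 74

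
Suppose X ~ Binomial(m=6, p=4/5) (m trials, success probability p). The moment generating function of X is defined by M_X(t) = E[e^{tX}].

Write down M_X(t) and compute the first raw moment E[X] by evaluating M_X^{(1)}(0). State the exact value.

E[X] = D[M](0) = 24/5

M_X(t) = (4*e^(t)/5 + 1/5)^6
D[M](t) = 24576*e^(6*t)/15625 + 6144*e^(5*t)/3125 + 3072*e^(4*t)/3125 + 768*e^(3*t)/3125 + 96*e^(2*t)/3125 + 24*e^(t)/15625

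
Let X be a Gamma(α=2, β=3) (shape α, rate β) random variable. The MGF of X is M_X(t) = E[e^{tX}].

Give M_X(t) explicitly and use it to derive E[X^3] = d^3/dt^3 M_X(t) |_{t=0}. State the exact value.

E[X^3] = D^3[M](0) = 8/9

M_X(t) = 9/(3 - t)^2
D^3[M](t) = -216/(t^5 - 15*t^4 + 90*t^3 - 270*t^2 + 405*t - 243)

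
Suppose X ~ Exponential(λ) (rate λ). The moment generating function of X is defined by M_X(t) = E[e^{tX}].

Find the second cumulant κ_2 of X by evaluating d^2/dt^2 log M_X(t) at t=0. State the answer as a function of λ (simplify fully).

κ_2 = D^2[K](0) = λ^(-2)

M_X(t) = λ/(λ - t)
K_X(t) = log M_X(t) = log(λ) - log(λ - t)
D^2[K](t) = 1/(λ^2 - 2*λ*t + t^2)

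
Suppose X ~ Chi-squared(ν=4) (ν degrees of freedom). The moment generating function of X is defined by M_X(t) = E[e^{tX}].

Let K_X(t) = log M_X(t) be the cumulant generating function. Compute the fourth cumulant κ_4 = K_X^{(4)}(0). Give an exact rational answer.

M_X(t) = (1 - 2*t)^(-2)
K_X(t) = log M_X(t) = -2*log(1 - 2*t)
D^4[K](t) = 192/(16*t^4 - 32*t^3 + 24*t^2 - 8*t + 1)

κ_4 = D^4[K](0) = 192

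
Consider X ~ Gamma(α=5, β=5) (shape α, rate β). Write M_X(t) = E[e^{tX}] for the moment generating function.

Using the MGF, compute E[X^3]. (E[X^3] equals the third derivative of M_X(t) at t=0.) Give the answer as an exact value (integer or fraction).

M_X(t) = 3125/(5 - t)^5
dM/dt = 15625/(t^6 - 30*t^5 + 375*t^4 - 2500*t^3 + 9375*t^2 - 18750*t + 15625)
d^2M/dt^2 = -93750/(t^7 - 35*t^6 + 525*t^5 - 4375*t^4 + 21875*t^3 - 65625*t^2 + 109375*t - 78125)
d^3M/dt^3 = 656250/(t^8 - 40*t^7 + 700*t^6 - 7000*t^5 + 43750*t^4 - 175000*t^3 + 437500*t^2 - 625000*t + 390625)

E[X^3] = d^3M/dt^3 |_{t=0} = 42/25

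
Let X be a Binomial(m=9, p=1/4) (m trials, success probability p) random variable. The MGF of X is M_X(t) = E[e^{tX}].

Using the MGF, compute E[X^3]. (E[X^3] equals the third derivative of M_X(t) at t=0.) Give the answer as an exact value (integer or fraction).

M_X(t) = (e^(t)/4 + 3/4)^9

E[X^3] = D^3[M](0) = 189/8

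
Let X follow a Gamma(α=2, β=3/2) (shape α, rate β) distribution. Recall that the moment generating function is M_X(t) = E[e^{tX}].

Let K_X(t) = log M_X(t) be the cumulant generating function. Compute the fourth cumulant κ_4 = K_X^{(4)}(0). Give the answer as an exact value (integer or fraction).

M_X(t) = 9/(4*(3/2 - t)^2)
K_X(t) = log M_X(t) = -2*log(3/2 - t) - 2*log(2) + 2*log(3)
K^(4)(t) = 192/(16*t^4 - 96*t^3 + 216*t^2 - 216*t + 81)

κ_4 = K^(4)(0) = 64/27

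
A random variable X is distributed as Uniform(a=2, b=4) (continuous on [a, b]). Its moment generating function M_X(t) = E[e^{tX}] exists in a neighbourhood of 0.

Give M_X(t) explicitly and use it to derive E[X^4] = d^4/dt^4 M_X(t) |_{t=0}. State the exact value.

M_X(t) = (e^(4*t) - e^(2*t))/(2*t)

E[X^4] = M^(4)(0) = 496/5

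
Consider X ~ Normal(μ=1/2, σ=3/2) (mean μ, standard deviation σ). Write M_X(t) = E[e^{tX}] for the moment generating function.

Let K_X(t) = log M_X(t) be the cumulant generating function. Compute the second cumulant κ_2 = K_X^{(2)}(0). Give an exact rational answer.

M_X(t) = e^(9*t^2/8 + t/2)
K_X(t) = log M_X(t) = 9*t^2/8 + t/2
dK/dt = 9*t/4 + 1/2
d^2K/dt^2 = 9/4

κ_2 = d^2K/dt^2 |_{t=0} = 9/4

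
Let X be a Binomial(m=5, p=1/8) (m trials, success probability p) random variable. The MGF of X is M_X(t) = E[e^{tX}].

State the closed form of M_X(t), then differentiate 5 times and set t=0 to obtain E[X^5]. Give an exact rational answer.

M_X(t) = (e^(t)/8 + 7/8)^5
M′(t) = 5*e^(5*t)/32768 + 35*e^(4*t)/8192 + 735*e^(3*t)/16384 + 1715*e^(2*t)/8192 + 12005*e^(t)/32768
M′′(t) = 25*e^(5*t)/32768 + 35*e^(4*t)/2048 + 2205*e^(3*t)/16384 + 1715*e^(2*t)/4096 + 12005*e^(t)/32768
M′′′(t) = 125*e^(5*t)/32768 + 35*e^(4*t)/512 + 6615*e^(3*t)/16384 + 1715*e^(2*t)/2048 + 12005*e^(t)/32768
M′′′′(t) = 625*e^(5*t)/32768 + 35*e^(4*t)/128 + 19845*e^(3*t)/16384 + 1715*e^(2*t)/1024 + 12005*e^(t)/32768
M′′′′′(t) = 3125*e^(5*t)/32768 + 35*e^(4*t)/32 + 59535*e^(3*t)/16384 + 1715*e^(2*t)/512 + 12005*e^(t)/32768

E[X^5] = M′′′′′(0) = 34975/4096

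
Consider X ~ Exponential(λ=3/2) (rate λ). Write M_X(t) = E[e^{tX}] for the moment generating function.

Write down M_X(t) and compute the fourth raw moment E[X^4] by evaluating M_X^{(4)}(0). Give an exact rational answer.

E[X^4] = d^4M/dt^4 |_{t=0} = 128/27

M_X(t) = 3/(2*(3/2 - t))
dM/dt = 6/(4*t^2 - 12*t + 9)
d^2M/dt^2 = -24/(8*t^3 - 36*t^2 + 54*t - 27)
d^3M/dt^3 = 144/(16*t^4 - 96*t^3 + 216*t^2 - 216*t + 81)
d^4M/dt^4 = -1152/(32*t^5 - 240*t^4 + 720*t^3 - 1080*t^2 + 810*t - 243)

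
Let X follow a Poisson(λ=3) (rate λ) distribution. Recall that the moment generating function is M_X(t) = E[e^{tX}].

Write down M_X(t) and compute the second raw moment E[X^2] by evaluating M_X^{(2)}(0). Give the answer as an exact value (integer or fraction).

E[X^2] = D^2[M](0) = 12

M_X(t) = e^(3*e^(t) - 3)
D^2[M](t) = (9*e^(2*t)*e^(3*e^(t)) + 3*e^(t)*e^(3*e^(t)))*e^(-3)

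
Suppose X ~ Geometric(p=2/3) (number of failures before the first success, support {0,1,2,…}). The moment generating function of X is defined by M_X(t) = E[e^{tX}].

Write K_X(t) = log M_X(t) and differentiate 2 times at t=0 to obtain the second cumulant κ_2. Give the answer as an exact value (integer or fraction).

M_X(t) = 2/(3*(1 - e^(t)/3))
K_X(t) = log M_X(t) = -log(1 - e^(t)/3) - log(3) + log(2)
dK/dt = -e^(t)/(e^(t) - 3)
d^2K/dt^2 = 3*e^(t)/(e^(2*t) - 6*e^(t) + 9)

κ_2 = d^2K/dt^2 |_{t=0} = 3/4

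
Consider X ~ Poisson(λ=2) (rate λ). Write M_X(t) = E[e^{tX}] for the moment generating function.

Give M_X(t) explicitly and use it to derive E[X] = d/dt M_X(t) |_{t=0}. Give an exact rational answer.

E[X] = D[M](0) = 2

M_X(t) = e^(2*e^(t) - 2)
D[M](t) = 2*e^(-2)*e^(t)*e^(2*e^(t))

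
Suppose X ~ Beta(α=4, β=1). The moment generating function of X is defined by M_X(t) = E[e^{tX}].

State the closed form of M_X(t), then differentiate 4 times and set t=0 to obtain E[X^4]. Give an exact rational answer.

E[X^4] = d^4M/dt^4 |_{t=0} = 1/2

M_X(t) = ₁F₁(4; 5; t)
dM/dt = 4*₁F₁(5; 6; t)/5
d^2M/dt^2 = 2*₁F₁(6; 7; t)/3
d^3M/dt^3 = 4*₁F₁(7; 8; t)/7
d^4M/dt^4 = ₁F₁(8; 9; t)/2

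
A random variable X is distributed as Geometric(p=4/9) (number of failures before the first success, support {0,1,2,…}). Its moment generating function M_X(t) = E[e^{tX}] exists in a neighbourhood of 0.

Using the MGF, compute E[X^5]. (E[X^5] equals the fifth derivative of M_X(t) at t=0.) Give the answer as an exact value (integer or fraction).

M_X(t) = 4/(9*(1 - 5*e^(t)/9))
M′(t) = 20*e^(t)/(25*e^(2*t) - 90*e^(t) + 81)
M′′(t) = (-100*e^(2*t) - 180*e^(t))/(125*e^(3*t) - 675*e^(2*t) + 1215*e^(t) - 729)
M′′′(t) = (500*e^(3*t) + 3600*e^(2*t) + 1620*e^(t))/(625*e^(4*t) - 4500*e^(3*t) + 12150*e^(2*t) - 14580*e^(t) + 6561)
M′′′′(t) = (-2500*e^(4*t) - 49500*e^(3*t) - 89100*e^(2*t) - 14580*e^(t))/(3125*e^(5*t) - 28125*e^(4*t) + 101250*e^(3*t) - 182250*e^(2*t) + 164025*e^(t) - 59049)

E[X^5] = M′′′′′(0) = 165535/128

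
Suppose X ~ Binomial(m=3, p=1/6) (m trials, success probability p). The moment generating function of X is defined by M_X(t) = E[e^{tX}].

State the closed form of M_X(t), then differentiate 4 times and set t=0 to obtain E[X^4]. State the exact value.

M_X(t) = (e^(t)/6 + 5/6)^3
D^4[M](t) = 3*e^(3*t)/8 + 10*e^(2*t)/9 + 25*e^(t)/72

E[X^4] = D^4[M](0) = 11/6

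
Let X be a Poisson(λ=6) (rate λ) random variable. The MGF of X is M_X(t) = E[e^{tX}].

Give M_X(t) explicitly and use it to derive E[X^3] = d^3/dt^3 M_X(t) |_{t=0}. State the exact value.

E[X^3] = M′′′(0) = 330

M_X(t) = e^(6*e^(t) - 6)
M′(t) = 6*e^(-6)*e^(t)*e^(6*e^(t))
M′′(t) = (36*e^(2*t)*e^(6*e^(t)) + 6*e^(t)*e^(6*e^(t)))*e^(-6)
M′′′(t) = (216*e^(3*t)*e^(6*e^(t)) + 108*e^(2*t)*e^(6*e^(t)) + 6*e^(t)*e^(6*e^(t)))*e^(-6)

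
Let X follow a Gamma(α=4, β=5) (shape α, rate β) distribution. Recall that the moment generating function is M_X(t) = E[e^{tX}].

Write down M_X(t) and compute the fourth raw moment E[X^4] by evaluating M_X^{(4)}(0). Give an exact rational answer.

M_X(t) = 625/(5 - t)^4
M^(4)(t) = 525000/(t^8 - 40*t^7 + 700*t^6 - 7000*t^5 + 43750*t^4 - 175000*t^3 + 437500*t^2 - 625000*t + 390625)

E[X^4] = M^(4)(0) = 168/125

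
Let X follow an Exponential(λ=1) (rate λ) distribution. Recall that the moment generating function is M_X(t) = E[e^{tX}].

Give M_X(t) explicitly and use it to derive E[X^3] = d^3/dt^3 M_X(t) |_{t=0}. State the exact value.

M_X(t) = 1/(1 - t)
M^(3)(t) = 6/(t^4 - 4*t^3 + 6*t^2 - 4*t + 1)

E[X^3] = M^(3)(0) = 6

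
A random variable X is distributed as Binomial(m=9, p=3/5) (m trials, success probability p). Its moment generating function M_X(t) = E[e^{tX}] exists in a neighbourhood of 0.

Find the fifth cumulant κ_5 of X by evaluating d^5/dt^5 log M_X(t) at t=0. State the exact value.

M_X(t) = (3*e^(t)/5 + 2/5)^9
K_X(t) = log M_X(t) = 9*log(3*e^(t)/5 + 2/5)
K′(t) = 27*e^(t)/(3*e^(t) + 2)
K′′(t) = 54*e^(t)/(9*e^(2*t) + 12*e^(t) + 4)
K′′′(t) = (-162*e^(2*t) + 108*e^(t))/(27*e^(3*t) + 54*e^(2*t) + 36*e^(t) + 8)
K′′′′(t) = (486*e^(3*t) - 1296*e^(2*t) + 216*e^(t))/(81*e^(4*t) + 216*e^(3*t) + 216*e^(2*t) + 96*e^(t) + 16)
K′′′′′(t) = (-1458*e^(4*t) + 10692*e^(3*t) - 7128*e^(2*t) + 432*e^(t))/(243*e^(5*t) + 810*e^(4*t) + 1080*e^(3*t) + 720*e^(2*t) + 240*e^(t) + 32)

κ_5 = K′′′′′(0) = 2538/3125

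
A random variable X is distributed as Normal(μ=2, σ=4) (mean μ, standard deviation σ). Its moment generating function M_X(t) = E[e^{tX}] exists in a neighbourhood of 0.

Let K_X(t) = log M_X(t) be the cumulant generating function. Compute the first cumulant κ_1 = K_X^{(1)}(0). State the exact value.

κ_1 = dK/dt |_{t=0} = 2

M_X(t) = e^(8*t^2 + 2*t)
K_X(t) = log M_X(t) = 8*t^2 + 2*t
dK/dt = 16*t + 2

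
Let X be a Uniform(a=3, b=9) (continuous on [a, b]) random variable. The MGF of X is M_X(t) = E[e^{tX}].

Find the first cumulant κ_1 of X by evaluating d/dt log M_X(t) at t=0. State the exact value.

M_X(t) = (e^(9*t) - e^(3*t))/(6*t)
K_X(t) = log M_X(t) = -log(t) + log(e^(9*t) - e^(3*t)) - log(6)
D[K](t) = (9*t*e^(6*t) - 3*t - e^(6*t) + 1)/(t*e^(6*t) - t)

κ_1 = D[K](0) = 6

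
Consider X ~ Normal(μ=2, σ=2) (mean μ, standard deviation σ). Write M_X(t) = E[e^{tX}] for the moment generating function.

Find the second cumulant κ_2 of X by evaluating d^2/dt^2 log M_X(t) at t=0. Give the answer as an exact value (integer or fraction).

M_X(t) = e^(2*t^2 + 2*t)
K_X(t) = log M_X(t) = 2*t^2 + 2*t
dK/dt = 4*t + 2
d^2K/dt^2 = 4

κ_2 = d^2K/dt^2 |_{t=0} = 4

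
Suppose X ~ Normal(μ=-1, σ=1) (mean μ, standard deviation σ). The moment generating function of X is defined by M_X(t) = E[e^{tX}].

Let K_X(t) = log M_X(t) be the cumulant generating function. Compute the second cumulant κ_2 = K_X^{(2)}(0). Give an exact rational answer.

κ_2 = d^2K/dt^2 |_{t=0} = 1

M_X(t) = e^(t^2/2 - t)
K_X(t) = log M_X(t) = t^2/2 - t
dK/dt = t - 1
d^2K/dt^2 = 1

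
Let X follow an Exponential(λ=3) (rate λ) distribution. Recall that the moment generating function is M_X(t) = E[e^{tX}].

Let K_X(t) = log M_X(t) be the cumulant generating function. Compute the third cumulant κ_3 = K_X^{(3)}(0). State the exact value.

κ_3 = d^3K/dt^3 |_{t=0} = 2/27

M_X(t) = 3/(3 - t)
K_X(t) = log M_X(t) = -log(3 - t) + log(3)
dK/dt = -1/(t - 3)
d^2K/dt^2 = 1/(t^2 - 6*t + 9)
d^3K/dt^3 = -2/(t^3 - 9*t^2 + 27*t - 27)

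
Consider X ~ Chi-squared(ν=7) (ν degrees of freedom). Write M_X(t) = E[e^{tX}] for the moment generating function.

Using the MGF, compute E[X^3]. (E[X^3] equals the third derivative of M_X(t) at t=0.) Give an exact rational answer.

E[X^3] = D^3[M](0) = 693

M_X(t) = (1 - 2*t)^(-7/2)
D^3[M](t) = 693/(64*t^6*√(1 - 2*t) - 192*t^5*√(1 - 2*t) + 240*t^4*√(1 - 2*t) - 160*t^3*√(1 - 2*t) + 60*t^2*√(1 - 2*t) - 12*t*√(1 - 2*t) + √(1 - 2*t))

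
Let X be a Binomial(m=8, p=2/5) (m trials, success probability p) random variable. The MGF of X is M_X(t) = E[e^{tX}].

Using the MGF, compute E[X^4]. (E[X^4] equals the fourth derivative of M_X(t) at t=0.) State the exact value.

M_X(t) = (2*e^(t)/5 + 3/5)^8

E[X^4] = M^(4)(0) = 29744/125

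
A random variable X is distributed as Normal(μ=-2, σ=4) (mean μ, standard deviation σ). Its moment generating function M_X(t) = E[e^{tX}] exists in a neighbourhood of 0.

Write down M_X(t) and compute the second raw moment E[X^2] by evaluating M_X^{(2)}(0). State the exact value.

M_X(t) = e^(8*t^2 - 2*t)
D^2[M](t) = (256*t^2*e^(8*t^2) - 64*t*e^(8*t^2) + 20*e^(8*t^2))*e^(-2*t)

E[X^2] = D^2[M](0) = 20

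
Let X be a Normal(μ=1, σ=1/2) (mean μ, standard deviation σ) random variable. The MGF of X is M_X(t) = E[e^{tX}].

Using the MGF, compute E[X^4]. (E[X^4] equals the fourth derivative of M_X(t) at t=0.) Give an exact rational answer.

E[X^4] = d^4M/dt^4 |_{t=0} = 43/16

M_X(t) = e^(t^2/8 + t)
dM/dt = t*e^(t)*e^(t^2/8)/4 + e^(t)*e^(t^2/8)
d^2M/dt^2 = t^2*e^(t)*e^(t^2/8)/16 + t*e^(t)*e^(t^2/8)/2 + 5*e^(t)*e^(t^2/8)/4
d^3M/dt^3 = t^3*e^(t)*e^(t^2/8)/64 + 3*t^2*e^(t)*e^(t^2/8)/16 + 15*t*e^(t)*e^(t^2/8)/16 + 7*e^(t)*e^(t^2/8)/4
d^4M/dt^4 = t^4*e^(t)*e^(t^2/8)/256 + t^3*e^(t)*e^(t^2/8)/16 + 15*t^2*e^(t)*e^(t^2/8)/32 + 7*t*e^(t)*e^(t^2/8)/4 + 43*e^(t)*e^(t^2/8)/16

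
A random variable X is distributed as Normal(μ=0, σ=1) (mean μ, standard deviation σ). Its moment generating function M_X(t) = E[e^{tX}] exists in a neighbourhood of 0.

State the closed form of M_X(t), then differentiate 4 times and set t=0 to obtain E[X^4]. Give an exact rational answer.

M_X(t) = e^(t^2/2)
M^(4)(t) = t^4*e^(t^2/2) + 6*t^2*e^(t^2/2) + 3*e^(t^2/2)

E[X^4] = M^(4)(0) = 3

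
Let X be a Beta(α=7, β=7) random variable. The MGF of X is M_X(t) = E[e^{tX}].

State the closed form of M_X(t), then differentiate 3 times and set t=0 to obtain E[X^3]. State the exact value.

E[X^3] = M^(3)(0) = 3/20

M_X(t) = ₁F₁(7; 14; t)
M^(3)(t) = 3*₁F₁(10; 17; t)/20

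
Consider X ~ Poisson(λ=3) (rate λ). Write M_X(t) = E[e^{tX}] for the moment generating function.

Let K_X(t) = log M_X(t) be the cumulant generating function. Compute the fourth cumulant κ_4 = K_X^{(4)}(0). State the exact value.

κ_4 = D^4[K](0) = 3

M_X(t) = e^(3*e^(t) - 3)
K_X(t) = log M_X(t) = 3*e^(t) - 3
D^4[K](t) = 3*e^(t)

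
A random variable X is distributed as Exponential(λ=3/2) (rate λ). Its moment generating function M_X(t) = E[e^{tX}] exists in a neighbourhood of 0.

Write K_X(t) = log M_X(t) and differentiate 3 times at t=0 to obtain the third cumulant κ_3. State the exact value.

κ_3 = K′′′(0) = 16/27

M_X(t) = 3/(2*(3/2 - t))
K_X(t) = log M_X(t) = -log(3/2 - t) - log(2) + log(3)
K′(t) = -2/(2*t - 3)
K′′(t) = 4/(4*t^2 - 12*t + 9)
K′′′(t) = -16/(8*t^3 - 36*t^2 + 54*t - 27)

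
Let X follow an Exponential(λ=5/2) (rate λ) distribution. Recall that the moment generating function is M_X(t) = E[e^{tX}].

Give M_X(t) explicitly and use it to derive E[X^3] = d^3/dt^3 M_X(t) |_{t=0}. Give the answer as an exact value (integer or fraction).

E[X^3] = M′′′(0) = 48/125

M_X(t) = 5/(2*(5/2 - t))
M′(t) = 10/(4*t^2 - 20*t + 25)
M′′(t) = -40/(8*t^3 - 60*t^2 + 150*t - 125)
M′′′(t) = 240/(16*t^4 - 160*t^3 + 600*t^2 - 1000*t + 625)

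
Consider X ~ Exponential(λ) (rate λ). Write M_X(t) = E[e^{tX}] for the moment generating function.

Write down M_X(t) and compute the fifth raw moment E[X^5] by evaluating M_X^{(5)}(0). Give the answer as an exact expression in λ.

E[X^5] = D^5[M](0) = 120/λ^5

M_X(t) = λ/(λ - t)
D^5[M](t) = 120*λ/(λ^6 - 6*λ^5*t + 15*λ^4*t^2 - 20*λ^3*t^3 + 15*λ^2*t^4 - 6*λ*t^5 + t^6)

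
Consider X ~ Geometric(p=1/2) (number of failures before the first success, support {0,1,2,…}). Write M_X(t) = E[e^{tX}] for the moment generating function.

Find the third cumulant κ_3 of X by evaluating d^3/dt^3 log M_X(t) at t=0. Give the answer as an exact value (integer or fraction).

M_X(t) = 1/(2*(1 - e^(t)/2))
K_X(t) = log M_X(t) = -log(1 - e^(t)/2) - log(2)
dK/dt = -e^(t)/(e^(t) - 2)
d^2K/dt^2 = 2*e^(t)/(e^(2*t) - 4*e^(t) + 4)
d^3K/dt^3 = (-2*e^(2*t) - 4*e^(t))/(e^(3*t) - 6*e^(2*t) + 12*e^(t) - 8)

κ_3 = d^3K/dt^3 |_{t=0} = 6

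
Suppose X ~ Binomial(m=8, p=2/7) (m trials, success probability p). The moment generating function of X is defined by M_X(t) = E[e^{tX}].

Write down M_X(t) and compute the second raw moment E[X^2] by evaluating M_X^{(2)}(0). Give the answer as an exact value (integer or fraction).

E[X^2] = M′′(0) = 48/7

M_X(t) = (2*e^(t)/7 + 5/7)^8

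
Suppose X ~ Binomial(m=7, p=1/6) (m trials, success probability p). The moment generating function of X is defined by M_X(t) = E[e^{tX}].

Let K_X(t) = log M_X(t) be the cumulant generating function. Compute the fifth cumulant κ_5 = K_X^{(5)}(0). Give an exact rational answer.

κ_5 = D^5[K](0) = -35/81

M_X(t) = (e^(t)/6 + 5/6)^7
K_X(t) = log M_X(t) = 7*log(e^(t)/6 + 5/6)
D^5[K](t) = (-35*e^(4*t) + 1925*e^(3*t) - 9625*e^(2*t) + 4375*e^(t))/(e^(5*t) + 25*e^(4*t) + 250*e^(3*t) + 1250*e^(2*t) + 3125*e^(t) + 3125)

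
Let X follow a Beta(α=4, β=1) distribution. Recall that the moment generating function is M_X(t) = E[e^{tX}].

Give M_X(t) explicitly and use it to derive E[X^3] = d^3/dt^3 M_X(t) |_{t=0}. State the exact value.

E[X^3] = D^3[M](0) = 4/7

M_X(t) = ₁F₁(4; 5; t)
D^3[M](t) = 4*₁F₁(7; 8; t)/7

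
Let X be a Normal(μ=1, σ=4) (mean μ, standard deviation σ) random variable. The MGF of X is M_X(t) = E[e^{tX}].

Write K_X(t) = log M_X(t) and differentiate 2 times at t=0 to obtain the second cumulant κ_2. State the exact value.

κ_2 = K^(2)(0) = 16

M_X(t) = e^(8*t^2 + t)
K_X(t) = log M_X(t) = 8*t^2 + t
K^(2)(t) = 16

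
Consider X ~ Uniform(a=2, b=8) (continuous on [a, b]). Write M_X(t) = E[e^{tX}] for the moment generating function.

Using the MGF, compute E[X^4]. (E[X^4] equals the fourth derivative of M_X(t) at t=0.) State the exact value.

M_X(t) = (e^(8*t) - e^(2*t))/(6*t)

E[X^4] = D^4[M](0) = 5456/5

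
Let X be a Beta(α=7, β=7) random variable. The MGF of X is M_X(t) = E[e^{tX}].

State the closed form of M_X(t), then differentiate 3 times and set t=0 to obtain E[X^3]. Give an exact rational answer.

E[X^3] = M^(3)(0) = 3/20

M_X(t) = ₁F₁(7; 14; t)
M^(3)(t) = 3*₁F₁(10; 17; t)/20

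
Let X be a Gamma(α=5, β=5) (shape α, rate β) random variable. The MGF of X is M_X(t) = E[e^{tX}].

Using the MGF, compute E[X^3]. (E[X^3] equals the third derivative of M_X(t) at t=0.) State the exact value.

M_X(t) = 3125/(5 - t)^5
dM/dt = 15625/(t^6 - 30*t^5 + 375*t^4 - 2500*t^3 + 9375*t^2 - 18750*t + 15625)
d^2M/dt^2 = -93750/(t^7 - 35*t^6 + 525*t^5 - 4375*t^4 + 21875*t^3 - 65625*t^2 + 109375*t - 78125)
d^3M/dt^3 = 656250/(t^8 - 40*t^7 + 700*t^6 - 7000*t^5 + 43750*t^4 - 175000*t^3 + 437500*t^2 - 625000*t + 390625)

E[X^3] = d^3M/dt^3 |_{t=0} = 42/25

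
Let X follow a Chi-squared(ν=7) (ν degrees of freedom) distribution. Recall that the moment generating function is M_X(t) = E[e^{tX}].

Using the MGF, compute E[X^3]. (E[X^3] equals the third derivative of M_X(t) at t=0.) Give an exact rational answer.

M_X(t) = (1 - 2*t)^(-7/2)
dM/dt = 7/(16*t^4*√(1 - 2*t) - 32*t^3*√(1 - 2*t) + 24*t^2*√(1 - 2*t) - 8*t*√(1 - 2*t) + √(1 - 2*t))
d^2M/dt^2 = -63/(32*t^5*√(1 - 2*t) - 80*t^4*√(1 - 2*t) + 80*t^3*√(1 - 2*t) - 40*t^2*√(1 - 2*t) + 10*t*√(1 - 2*t) - √(1 - 2*t))
d^3M/dt^3 = 693/(64*t^6*√(1 - 2*t) - 192*t^5*√(1 - 2*t) + 240*t^4*√(1 - 2*t) - 160*t^3*√(1 - 2*t) + 60*t^2*√(1 - 2*t) - 12*t*√(1 - 2*t) + √(1 - 2*t))

E[X^3] = d^3M/dt^3 |_{t=0} = 693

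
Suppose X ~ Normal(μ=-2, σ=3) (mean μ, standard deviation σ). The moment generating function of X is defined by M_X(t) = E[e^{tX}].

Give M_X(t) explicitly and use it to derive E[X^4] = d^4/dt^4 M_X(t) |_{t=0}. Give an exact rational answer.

E[X^4] = d^4M/dt^4 |_{t=0} = 475

M_X(t) = e^(9*t^2/2 - 2*t)
dM/dt = 9*t*e^(-2*t)*e^(9*t^2/2) - 2*e^(-2*t)*e^(9*t^2/2)
d^2M/dt^2 = (81*t^2*e^(9*t^2/2) - 36*t*e^(9*t^2/2) + 13*e^(9*t^2/2))*e^(-2*t)
d^3M/dt^3 = (729*t^3*e^(9*t^2/2) - 486*t^2*e^(9*t^2/2) + 351*t*e^(9*t^2/2) - 62*e^(9*t^2/2))*e^(-2*t)
d^4M/dt^4 = (6561*t^4*e^(9*t^2/2) - 5832*t^3*e^(9*t^2/2) + 6318*t^2*e^(9*t^2/2) - 2232*t*e^(9*t^2/2) + 475*e^(9*t^2/2))*e^(-2*t)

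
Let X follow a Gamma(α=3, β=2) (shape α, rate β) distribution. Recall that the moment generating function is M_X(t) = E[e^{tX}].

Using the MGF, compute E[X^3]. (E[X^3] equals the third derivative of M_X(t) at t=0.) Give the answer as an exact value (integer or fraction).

E[X^3] = d^3M/dt^3 |_{t=0} = 15/2

M_X(t) = 8/(2 - t)^3
dM/dt = 24/(t^4 - 8*t^3 + 24*t^2 - 32*t + 16)
d^2M/dt^2 = -96/(t^5 - 10*t^4 + 40*t^3 - 80*t^2 + 80*t - 32)
d^3M/dt^3 = 480/(t^6 - 12*t^5 + 60*t^4 - 160*t^3 + 240*t^2 - 192*t + 64)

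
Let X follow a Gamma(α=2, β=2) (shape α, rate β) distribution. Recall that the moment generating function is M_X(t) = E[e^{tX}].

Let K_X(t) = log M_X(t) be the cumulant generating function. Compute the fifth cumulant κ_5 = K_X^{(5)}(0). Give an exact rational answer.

κ_5 = K′′′′′(0) = 3/2

M_X(t) = 4/(2 - t)^2
K_X(t) = log M_X(t) = -2*log(2 - t) + 2*log(2)
K′(t) = -2/(t - 2)
K′′(t) = 2/(t^2 - 4*t + 4)
K′′′(t) = -4/(t^3 - 6*t^2 + 12*t - 8)
K′′′′(t) = 12/(t^4 - 8*t^3 + 24*t^2 - 32*t + 16)
K′′′′′(t) = -48/(t^5 - 10*t^4 + 40*t^3 - 80*t^2 + 80*t - 32)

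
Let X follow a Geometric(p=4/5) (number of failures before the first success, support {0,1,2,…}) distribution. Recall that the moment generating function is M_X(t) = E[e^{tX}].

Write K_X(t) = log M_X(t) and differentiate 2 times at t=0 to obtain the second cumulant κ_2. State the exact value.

M_X(t) = 4/(5*(1 - e^(t)/5))
K_X(t) = log M_X(t) = -log(1 - e^(t)/5) - log(5) + 2*log(2)
D^2[K](t) = 5*e^(t)/(e^(2*t) - 10*e^(t) + 25)

κ_2 = D^2[K](0) = 5/16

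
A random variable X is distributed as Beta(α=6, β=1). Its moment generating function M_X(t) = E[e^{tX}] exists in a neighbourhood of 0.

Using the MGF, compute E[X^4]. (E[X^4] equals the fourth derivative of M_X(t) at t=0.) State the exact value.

E[X^4] = M′′′′(0) = 3/5

M_X(t) = ₁F₁(6; 7; t)
M′(t) = 6*₁F₁(7; 8; t)/7
M′′(t) = 3*₁F₁(8; 9; t)/4
M′′′(t) = 2*₁F₁(9; 10; t)/3
M′′′′(t) = 3*₁F₁(10; 11; t)/5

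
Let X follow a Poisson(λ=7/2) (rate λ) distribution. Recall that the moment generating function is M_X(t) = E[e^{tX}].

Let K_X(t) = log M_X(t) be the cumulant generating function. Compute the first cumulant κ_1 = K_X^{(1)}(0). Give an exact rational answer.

M_X(t) = e^(7*e^(t)/2 - 7/2)
K_X(t) = log M_X(t) = 7*e^(t)/2 - 7/2
K^(1)(t) = 7*e^(t)/2

κ_1 = K^(1)(0) = 7/2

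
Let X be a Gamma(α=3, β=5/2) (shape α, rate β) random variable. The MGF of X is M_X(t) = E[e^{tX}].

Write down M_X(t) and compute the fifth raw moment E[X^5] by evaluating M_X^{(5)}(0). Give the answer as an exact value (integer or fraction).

E[X^5] = d^5M/dt^5 |_{t=0} = 16128/625

M_X(t) = 125/(8*(5/2 - t)^3)
dM/dt = 750/(16*t^4 - 160*t^3 + 600*t^2 - 1000*t + 625)
d^2M/dt^2 = -6000/(32*t^5 - 400*t^4 + 2000*t^3 - 5000*t^2 + 6250*t - 3125)
d^3M/dt^3 = 60000/(64*t^6 - 960*t^5 + 6000*t^4 - 20000*t^3 + 37500*t^2 - 37500*t + 15625)
d^4M/dt^4 = -720000/(128*t^7 - 2240*t^6 + 16800*t^5 - 70000*t^4 + 175000*t^3 - 262500*t^2 + 218750*t - 78125)
d^5M/dt^5 = 10080000/(256*t^8 - 5120*t^7 + 44800*t^6 - 224000*t^5 + 700000*t^4 - 1400000*t^3 + 1750000*t^2 - 1250000*t + 390625)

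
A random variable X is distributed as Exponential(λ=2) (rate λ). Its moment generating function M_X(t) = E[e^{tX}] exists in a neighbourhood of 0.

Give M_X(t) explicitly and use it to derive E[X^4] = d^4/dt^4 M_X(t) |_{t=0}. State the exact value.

M_X(t) = 2/(2 - t)
dM/dt = 2/(t^2 - 4*t + 4)
d^2M/dt^2 = -4/(t^3 - 6*t^2 + 12*t - 8)
d^3M/dt^3 = 12/(t^4 - 8*t^3 + 24*t^2 - 32*t + 16)
d^4M/dt^4 = -48/(t^5 - 10*t^4 + 40*t^3 - 80*t^2 + 80*t - 32)

E[X^4] = d^4M/dt^4 |_{t=0} = 3/2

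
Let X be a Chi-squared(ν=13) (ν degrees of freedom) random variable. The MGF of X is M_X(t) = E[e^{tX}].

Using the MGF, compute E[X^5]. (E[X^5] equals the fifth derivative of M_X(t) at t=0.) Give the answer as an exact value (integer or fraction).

E[X^5] = d^5M/dt^5 |_{t=0} = 1322685

M_X(t) = (1 - 2*t)^(-13/2)
dM/dt = -13/(128*t^7*√(1 - 2*t) - 448*t^6*√(1 - 2*t) + 672*t^5*√(1 - 2*t) - 560*t^4*√(1 - 2*t) + 280*t^3*√(1 - 2*t) - 84*t^2*√(1 - 2*t) + 14*t*√(1 - 2*t) - √(1 - 2*t))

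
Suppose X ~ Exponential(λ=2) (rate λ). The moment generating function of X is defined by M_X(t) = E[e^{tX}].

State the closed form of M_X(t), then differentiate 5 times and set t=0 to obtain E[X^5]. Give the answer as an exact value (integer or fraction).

M_X(t) = 2/(2 - t)
D^5[M](t) = 240/(t^6 - 12*t^5 + 60*t^4 - 160*t^3 + 240*t^2 - 192*t + 64)

E[X^5] = D^5[M](0) = 15/4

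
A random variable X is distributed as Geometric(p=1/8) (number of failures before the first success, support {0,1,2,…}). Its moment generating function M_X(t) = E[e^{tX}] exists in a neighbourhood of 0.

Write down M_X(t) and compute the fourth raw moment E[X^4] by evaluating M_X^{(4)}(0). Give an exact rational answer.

E[X^4] = D^4[M](0) = 70665

M_X(t) = 1/(8*(1 - 7*e^(t)/8))
D^4[M](t) = (-2401*e^(4*t) - 30184*e^(3*t) - 34496*e^(2*t) - 3584*e^(t))/(16807*e^(5*t) - 96040*e^(4*t) + 219520*e^(3*t) - 250880*e^(2*t) + 143360*e^(t) - 32768)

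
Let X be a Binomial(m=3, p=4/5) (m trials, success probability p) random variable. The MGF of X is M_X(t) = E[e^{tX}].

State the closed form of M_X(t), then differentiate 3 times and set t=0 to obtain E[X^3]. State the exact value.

E[X^3] = d^3M/dt^3 |_{t=0} = 2124/125

M_X(t) = (4*e^(t)/5 + 1/5)^3
dM/dt = 192*e^(3*t)/125 + 96*e^(2*t)/125 + 12*e^(t)/125
d^2M/dt^2 = 576*e^(3*t)/125 + 192*e^(2*t)/125 + 12*e^(t)/125
d^3M/dt^3 = 1728*e^(3*t)/125 + 384*e^(2*t)/125 + 12*e^(t)/125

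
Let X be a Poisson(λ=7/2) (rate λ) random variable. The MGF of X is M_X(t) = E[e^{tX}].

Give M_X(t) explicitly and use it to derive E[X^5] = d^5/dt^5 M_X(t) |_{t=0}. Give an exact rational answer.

M_X(t) = e^(7*e^(t)/2 - 7/2)
M′(t) = 7*e^(-7/2)*e^(t)*e^(7*e^(t)/2)/2
M′′(t) = (49*e^(2*t)*e^(7*e^(t)/2) + 14*e^(t)*e^(7*e^(t)/2))*e^(-7/2)/4
M′′′(t) = (343*e^(3*t)*e^(7*e^(t)/2) + 294*e^(2*t)*e^(7*e^(t)/2) + 28*e^(t)*e^(7*e^(t)/2))*e^(-7/2)/8
M′′′′(t) = (2401*e^(4*t)*e^(7*e^(t)/2) + 4116*e^(3*t)*e^(7*e^(t)/2) + 1372*e^(2*t)*e^(7*e^(t)/2) + 56*e^(t)*e^(7*e^(t)/2))*e^(-7/2)/16
M′′′′′(t) = (16807*e^(5*t)*e^(7*e^(t)/2) + 48020*e^(4*t)*e^(7*e^(t)/2) + 34300*e^(3*t)*e^(7*e^(t)/2) + 5880*e^(2*t)*e^(7*e^(t)/2) + 112*e^(t)*e^(7*e^(t)/2))*e^(-7/2)/32

E[X^5] = M′′′′′(0) = 105119/32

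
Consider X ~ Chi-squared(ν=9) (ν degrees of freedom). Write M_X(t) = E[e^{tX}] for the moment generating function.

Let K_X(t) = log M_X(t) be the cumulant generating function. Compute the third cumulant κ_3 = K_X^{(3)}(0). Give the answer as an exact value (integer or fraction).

M_X(t) = (1 - 2*t)^(-9/2)
K_X(t) = log M_X(t) = -9*log(1 - 2*t)/2
D^3[K](t) = -72/(8*t^3 - 12*t^2 + 6*t - 1)

κ_3 = D^3[K](0) = 72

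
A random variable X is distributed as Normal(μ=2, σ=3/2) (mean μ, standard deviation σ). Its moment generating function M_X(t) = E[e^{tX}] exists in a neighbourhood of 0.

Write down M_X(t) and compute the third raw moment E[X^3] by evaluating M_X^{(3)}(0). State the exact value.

E[X^3] = D^3[M](0) = 43/2

M_X(t) = e^(9*t^2/8 + 2*t)
D^3[M](t) = 729*t^3*e^(2*t)*e^(9*t^2/8)/64 + 243*t^2*e^(2*t)*e^(9*t^2/8)/8 + 675*t*e^(2*t)*e^(9*t^2/8)/16 + 43*e^(2*t)*e^(9*t^2/8)/2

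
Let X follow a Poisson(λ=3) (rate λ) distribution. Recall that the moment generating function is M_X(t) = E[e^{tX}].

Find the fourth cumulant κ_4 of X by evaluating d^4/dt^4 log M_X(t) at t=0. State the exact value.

κ_4 = D^4[K](0) = 3

M_X(t) = e^(3*e^(t) - 3)
K_X(t) = log M_X(t) = 3*e^(t) - 3
D^4[K](t) = 3*e^(t)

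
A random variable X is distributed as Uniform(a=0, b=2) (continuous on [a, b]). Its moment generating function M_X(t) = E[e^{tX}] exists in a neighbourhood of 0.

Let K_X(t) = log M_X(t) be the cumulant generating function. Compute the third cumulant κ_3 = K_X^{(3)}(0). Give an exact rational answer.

M_X(t) = (e^(2*t) - 1)/(2*t)
K_X(t) = log M_X(t) = -log(t) + log(e^(2*t) - 1) - log(2)
dK/dt = (2*t*e^(2*t) - e^(2*t) + 1)/(t*e^(2*t) - t)
d^2K/dt^2 = (-4*t^2*e^(2*t) + e^(4*t) - 2*e^(2*t) + 1)/(t^2*e^(4*t) - 2*t^2*e^(2*t) + t^2)
d^3K/dt^3 = (8*t^3*e^(4*t) + 8*t^3*e^(2*t) - 2*e^(6*t) + 6*e^(4*t) - 6*e^(2*t) + 2)/(t^3*e^(6*t) - 3*t^3*e^(4*t) + 3*t^3*e^(2*t) - t^3)

κ_3 = d^3K/dt^3 |_{t=0} = 0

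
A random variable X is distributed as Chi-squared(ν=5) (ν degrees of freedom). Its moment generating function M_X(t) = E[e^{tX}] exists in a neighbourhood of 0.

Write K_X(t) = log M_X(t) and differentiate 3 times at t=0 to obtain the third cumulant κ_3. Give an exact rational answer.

M_X(t) = (1 - 2*t)^(-5/2)
K_X(t) = log M_X(t) = -5*log(1 - 2*t)/2
K^(3)(t) = -40/(8*t^3 - 12*t^2 + 6*t - 1)

κ_3 = K^(3)(0) = 40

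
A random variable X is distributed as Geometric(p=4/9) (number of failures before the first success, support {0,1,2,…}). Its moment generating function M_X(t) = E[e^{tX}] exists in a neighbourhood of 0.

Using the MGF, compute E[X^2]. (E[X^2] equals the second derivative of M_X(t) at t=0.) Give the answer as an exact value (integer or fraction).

M_X(t) = 4/(9*(1 - 5*e^(t)/9))
M^(2)(t) = (-100*e^(2*t) - 180*e^(t))/(125*e^(3*t) - 675*e^(2*t) + 1215*e^(t) - 729)

E[X^2] = M^(2)(0) = 35/8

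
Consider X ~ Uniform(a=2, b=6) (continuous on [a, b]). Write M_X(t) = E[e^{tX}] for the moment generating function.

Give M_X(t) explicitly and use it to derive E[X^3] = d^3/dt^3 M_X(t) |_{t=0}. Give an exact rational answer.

M_X(t) = (e^(6*t) - e^(2*t))/(4*t)
D^3[M](t) = (108*t^3*e^(6*t) - 4*t^3*e^(2*t) - 54*t^2*e^(6*t) + 6*t^2*e^(2*t) + 18*t*e^(6*t) - 6*t*e^(2*t) - 3*e^(6*t) + 3*e^(2*t))/(2*t^4)

E[X^3] = D^3[M](0) = 80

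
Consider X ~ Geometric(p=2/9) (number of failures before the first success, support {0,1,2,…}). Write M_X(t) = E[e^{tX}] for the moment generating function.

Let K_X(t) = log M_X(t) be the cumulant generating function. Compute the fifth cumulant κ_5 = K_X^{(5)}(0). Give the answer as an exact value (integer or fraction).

κ_5 = K′′′′′(0) = 23940

M_X(t) = 2/(9*(1 - 7*e^(t)/9))
K_X(t) = log M_X(t) = -log(1 - 7*e^(t)/9) - 2*log(3) + log(2)
K′(t) = -7*e^(t)/(7*e^(t) - 9)
K′′(t) = 63*e^(t)/(49*e^(2*t) - 126*e^(t) + 81)
K′′′(t) = (-441*e^(2*t) - 567*e^(t))/(343*e^(3*t) - 1323*e^(2*t) + 1701*e^(t) - 729)
K′′′′(t) = (3087*e^(3*t) + 15876*e^(2*t) + 5103*e^(t))/(2401*e^(4*t) - 12348*e^(3*t) + 23814*e^(2*t) - 20412*e^(t) + 6561)
K′′′′′(t) = (-21609*e^(4*t) - 305613*e^(3*t) - 392931*e^(2*t) - 45927*e^(t))/(16807*e^(5*t) - 108045*e^(4*t) + 277830*e^(3*t) - 357210*e^(2*t) + 229635*e^(t) - 59049)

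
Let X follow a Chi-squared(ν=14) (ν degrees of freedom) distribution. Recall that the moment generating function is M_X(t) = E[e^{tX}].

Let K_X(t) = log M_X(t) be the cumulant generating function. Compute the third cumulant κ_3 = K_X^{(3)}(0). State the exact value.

κ_3 = K^(3)(0) = 112

M_X(t) = (1 - 2*t)^(-7)
K_X(t) = log M_X(t) = -7*log(1 - 2*t)
K^(3)(t) = -112/(8*t^3 - 12*t^2 + 6*t - 1)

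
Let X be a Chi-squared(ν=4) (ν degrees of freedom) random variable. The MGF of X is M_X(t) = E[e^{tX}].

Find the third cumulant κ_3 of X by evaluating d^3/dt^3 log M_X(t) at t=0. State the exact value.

κ_3 = D^3[K](0) = 32

M_X(t) = (1 - 2*t)^(-2)
K_X(t) = log M_X(t) = -2*log(1 - 2*t)
D^3[K](t) = -32/(8*t^3 - 12*t^2 + 6*t - 1)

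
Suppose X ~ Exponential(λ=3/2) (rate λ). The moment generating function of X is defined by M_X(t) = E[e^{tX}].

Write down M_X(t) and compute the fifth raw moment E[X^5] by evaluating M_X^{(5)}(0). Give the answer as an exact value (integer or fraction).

E[X^5] = d^5M/dt^5 |_{t=0} = 1280/81

M_X(t) = 3/(2*(3/2 - t))
dM/dt = 6/(4*t^2 - 12*t + 9)
d^2M/dt^2 = -24/(8*t^3 - 36*t^2 + 54*t - 27)
d^3M/dt^3 = 144/(16*t^4 - 96*t^3 + 216*t^2 - 216*t + 81)
d^4M/dt^4 = -1152/(32*t^5 - 240*t^4 + 720*t^3 - 1080*t^2 + 810*t - 243)
d^5M/dt^5 = 11520/(64*t^6 - 576*t^5 + 2160*t^4 - 4320*t^3 + 4860*t^2 - 2916*t + 729)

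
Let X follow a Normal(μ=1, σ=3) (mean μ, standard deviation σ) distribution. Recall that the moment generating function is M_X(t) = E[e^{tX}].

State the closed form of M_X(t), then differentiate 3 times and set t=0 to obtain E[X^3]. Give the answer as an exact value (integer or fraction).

M_X(t) = e^(9*t^2/2 + t)
M′(t) = 9*t*e^(t)*e^(9*t^2/2) + e^(t)*e^(9*t^2/2)
M′′(t) = 81*t^2*e^(t)*e^(9*t^2/2) + 18*t*e^(t)*e^(9*t^2/2) + 10*e^(t)*e^(9*t^2/2)
M′′′(t) = 729*t^3*e^(t)*e^(9*t^2/2) + 243*t^2*e^(t)*e^(9*t^2/2) + 270*t*e^(t)*e^(9*t^2/2) + 28*e^(t)*e^(9*t^2/2)

E[X^3] = M′′′(0) = 28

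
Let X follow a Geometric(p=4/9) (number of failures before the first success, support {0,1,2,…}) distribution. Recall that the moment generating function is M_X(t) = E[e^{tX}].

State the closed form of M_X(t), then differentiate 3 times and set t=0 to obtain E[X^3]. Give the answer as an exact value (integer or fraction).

M_X(t) = 4/(9*(1 - 5*e^(t)/9))
D^3[M](t) = (500*e^(3*t) + 3600*e^(2*t) + 1620*e^(t))/(625*e^(4*t) - 4500*e^(3*t) + 12150*e^(2*t) - 14580*e^(t) + 6561)

E[X^3] = D^3[M](0) = 715/32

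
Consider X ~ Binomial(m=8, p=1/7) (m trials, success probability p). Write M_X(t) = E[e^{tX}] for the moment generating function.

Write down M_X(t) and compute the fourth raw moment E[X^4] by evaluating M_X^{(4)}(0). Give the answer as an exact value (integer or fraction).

M_X(t) = (e^(t)/7 + 6/7)^8

E[X^4] = D^4[M](0) = 5392/343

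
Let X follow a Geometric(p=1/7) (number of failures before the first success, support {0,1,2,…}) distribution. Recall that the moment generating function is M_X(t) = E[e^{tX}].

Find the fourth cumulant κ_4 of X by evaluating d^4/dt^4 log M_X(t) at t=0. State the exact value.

M_X(t) = 1/(7*(1 - 6*e^(t)/7))
K_X(t) = log M_X(t) = -log(1 - 6*e^(t)/7) - log(7)
D^4[K](t) = (1512*e^(3*t) + 7056*e^(2*t) + 2058*e^(t))/(1296*e^(4*t) - 6048*e^(3*t) + 10584*e^(2*t) - 8232*e^(t) + 2401)

κ_4 = D^4[K](0) = 10626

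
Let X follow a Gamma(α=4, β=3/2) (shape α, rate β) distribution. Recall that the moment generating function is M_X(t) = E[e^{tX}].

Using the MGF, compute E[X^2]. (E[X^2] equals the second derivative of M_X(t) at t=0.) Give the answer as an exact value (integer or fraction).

E[X^2] = M^(2)(0) = 80/9

M_X(t) = 81/(16*(3/2 - t)^4)
M^(2)(t) = 6480/(64*t^6 - 576*t^5 + 2160*t^4 - 4320*t^3 + 4860*t^2 - 2916*t + 729)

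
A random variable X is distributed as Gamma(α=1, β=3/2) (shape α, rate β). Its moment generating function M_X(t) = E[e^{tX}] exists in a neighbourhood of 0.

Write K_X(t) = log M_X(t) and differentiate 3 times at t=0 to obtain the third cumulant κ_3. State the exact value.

κ_3 = d^3K/dt^3 |_{t=0} = 16/27

M_X(t) = 3/(2*(3/2 - t))
K_X(t) = log M_X(t) = -log(3/2 - t) - log(2) + log(3)
dK/dt = -2/(2*t - 3)
d^2K/dt^2 = 4/(4*t^2 - 12*t + 9)
d^3K/dt^3 = -16/(8*t^3 - 36*t^2 + 54*t - 27)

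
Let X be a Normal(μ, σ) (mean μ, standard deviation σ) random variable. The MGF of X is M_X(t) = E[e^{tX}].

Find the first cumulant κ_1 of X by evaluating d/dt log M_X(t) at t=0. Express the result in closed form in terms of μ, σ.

κ_1 = D[K](0) = μ

M_X(t) = e^(μ*t + σ^2*t^2/2)
K_X(t) = log M_X(t) = μ*t + σ^2*t^2/2
D[K](t) = μ + σ^2*t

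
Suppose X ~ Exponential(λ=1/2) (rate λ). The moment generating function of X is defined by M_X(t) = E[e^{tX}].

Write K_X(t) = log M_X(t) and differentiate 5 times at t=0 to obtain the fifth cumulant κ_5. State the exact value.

κ_5 = K^(5)(0) = 768

M_X(t) = 1/(2*(1/2 - t))
K_X(t) = log M_X(t) = -log(1/2 - t) - log(2)
K^(5)(t) = -768/(32*t^5 - 80*t^4 + 80*t^3 - 40*t^2 + 10*t - 1)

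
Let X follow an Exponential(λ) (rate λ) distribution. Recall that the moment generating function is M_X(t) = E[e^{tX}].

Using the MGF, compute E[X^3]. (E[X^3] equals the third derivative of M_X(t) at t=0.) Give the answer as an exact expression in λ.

M_X(t) = λ/(λ - t)
M′(t) = λ/(λ^2 - 2*λ*t + t^2)
M′′(t) = -2*λ/(-λ^3 + 3*λ^2*t - 3*λ*t^2 + t^3)
M′′′(t) = 6*λ/(λ^4 - 4*λ^3*t + 6*λ^2*t^2 - 4*λ*t^3 + t^4)

E[X^3] = M′′′(0) = 6/λ^3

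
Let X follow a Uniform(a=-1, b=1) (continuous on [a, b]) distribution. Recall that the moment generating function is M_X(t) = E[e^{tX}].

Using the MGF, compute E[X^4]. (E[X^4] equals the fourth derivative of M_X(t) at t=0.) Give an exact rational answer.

M_X(t) = (e^(t) - e^(-t))/(2*t)
M′(t) = (t*e^(2*t) + t - e^(2*t) + 1)*e^(-t)/(2*t^2)
M′′(t) = (t^2*e^(2*t) - t^2 - 2*t*e^(2*t) - 2*t + 2*e^(2*t) - 2)*e^(-t)/(2*t^3)
M′′′(t) = (t^3*e^(2*t) + t^3 - 3*t^2*e^(2*t) + 3*t^2 + 6*t*e^(2*t) + 6*t - 6*e^(2*t) + 6)*e^(-t)/(2*t^4)
M′′′′(t) = (t^4*e^(2*t) - t^4 - 4*t^3*e^(2*t) - 4*t^3 + 12*t^2*e^(2*t) - 12*t^2 - 24*t*e^(2*t) - 24*t + 24*e^(2*t) - 24)*e^(-t)/(2*t^5)

E[X^4] = M′′′′(0) = 1/5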